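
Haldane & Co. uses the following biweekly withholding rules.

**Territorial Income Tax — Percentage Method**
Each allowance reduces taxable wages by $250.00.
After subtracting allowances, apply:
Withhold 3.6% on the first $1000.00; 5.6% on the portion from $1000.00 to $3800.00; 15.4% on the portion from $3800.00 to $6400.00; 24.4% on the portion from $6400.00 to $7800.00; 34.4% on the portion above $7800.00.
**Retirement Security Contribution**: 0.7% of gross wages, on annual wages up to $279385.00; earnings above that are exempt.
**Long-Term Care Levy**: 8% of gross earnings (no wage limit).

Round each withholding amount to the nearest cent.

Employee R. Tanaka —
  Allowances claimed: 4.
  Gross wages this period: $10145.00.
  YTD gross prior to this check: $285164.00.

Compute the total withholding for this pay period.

Territorial Income Tax: taxable = $10145.00 − 4×$250.00 = $9145.00
  $934.80 + 34.4% × ($9145.00 − $7800.00) = $934.80 + 34.4% × $1345.00 = $1397.48
Retirement Security Contribution: YTD $285164.00 ≥ cap $279385.00 → $0.00
Long-Term Care Levy: 8% × $10145.00 = $811.60
Total: $1397.48 + $0.00 + $811.60 = $2209.08

$2209.08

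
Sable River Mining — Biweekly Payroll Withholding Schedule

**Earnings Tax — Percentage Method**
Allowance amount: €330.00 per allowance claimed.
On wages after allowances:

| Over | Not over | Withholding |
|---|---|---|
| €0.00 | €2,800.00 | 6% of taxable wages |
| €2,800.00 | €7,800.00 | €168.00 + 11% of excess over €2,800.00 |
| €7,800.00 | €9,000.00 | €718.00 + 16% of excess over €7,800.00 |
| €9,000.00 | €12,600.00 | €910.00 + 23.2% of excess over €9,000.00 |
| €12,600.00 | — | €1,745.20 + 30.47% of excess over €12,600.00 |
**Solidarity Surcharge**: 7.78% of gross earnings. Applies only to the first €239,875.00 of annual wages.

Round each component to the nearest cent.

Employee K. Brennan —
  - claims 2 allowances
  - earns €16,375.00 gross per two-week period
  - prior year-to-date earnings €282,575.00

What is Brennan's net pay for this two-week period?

Earnings Tax: taxable = €16,375.00 − 2×€330.00 = €15,715.00
  €1,745.20 + 30.47% × (€15,715.00 − €12,600.00) = €1,745.20 + 30.47% × €3,115.00 = €2,694.34
Solidarity Surcharge: YTD €282,575.00 ≥ cap €239,875.00 → €0.00
Total withheld: €2,694.34 + €0.00 = €2,694.34
Net pay: €16,375.00 − €2,694.34 = €13,680.66

€13,680.66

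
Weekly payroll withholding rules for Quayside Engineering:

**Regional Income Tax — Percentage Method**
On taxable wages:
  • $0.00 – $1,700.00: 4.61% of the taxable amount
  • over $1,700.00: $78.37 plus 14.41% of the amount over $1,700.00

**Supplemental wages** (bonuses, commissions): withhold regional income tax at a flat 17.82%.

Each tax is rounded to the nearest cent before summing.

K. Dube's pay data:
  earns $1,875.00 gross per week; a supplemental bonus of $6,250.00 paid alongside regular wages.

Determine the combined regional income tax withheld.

Regional Income Tax: taxable = $1,875.00
  $78.37 + 14.41% × ($1,875.00 − $1,700.00) = $78.37 + 14.41% × $175.00 = $103.59
Supplemental (17.82% flat on bonus): 17.82% × $6,250.00 = $1,113.75
Total regional income tax: $103.59 + $1,113.75 = $1,217.34

$1,217.34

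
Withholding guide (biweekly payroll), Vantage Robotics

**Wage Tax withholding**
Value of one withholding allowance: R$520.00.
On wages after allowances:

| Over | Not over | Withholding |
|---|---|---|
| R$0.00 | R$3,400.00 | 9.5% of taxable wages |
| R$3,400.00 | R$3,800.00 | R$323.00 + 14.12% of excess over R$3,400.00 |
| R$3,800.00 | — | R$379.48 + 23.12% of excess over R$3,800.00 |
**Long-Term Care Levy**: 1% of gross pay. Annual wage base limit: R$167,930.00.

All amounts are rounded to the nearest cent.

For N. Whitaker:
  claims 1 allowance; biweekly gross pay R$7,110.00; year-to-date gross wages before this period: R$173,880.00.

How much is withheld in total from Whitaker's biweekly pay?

R$1,024.53

Wage Tax: taxable = R$7,110.00 − 1×R$520.00 = R$6,590.00
  R$379.48 + 23.12% × (R$6,590.00 − R$3,800.00) = R$379.48 + 23.12% × R$2,790.00 = R$1,024.53
Long-Term Care Levy: YTD R$173,880.00 ≥ cap R$167,930.00 → R$0.00
Total: R$1,024.53 + R$0.00 = R$1,024.53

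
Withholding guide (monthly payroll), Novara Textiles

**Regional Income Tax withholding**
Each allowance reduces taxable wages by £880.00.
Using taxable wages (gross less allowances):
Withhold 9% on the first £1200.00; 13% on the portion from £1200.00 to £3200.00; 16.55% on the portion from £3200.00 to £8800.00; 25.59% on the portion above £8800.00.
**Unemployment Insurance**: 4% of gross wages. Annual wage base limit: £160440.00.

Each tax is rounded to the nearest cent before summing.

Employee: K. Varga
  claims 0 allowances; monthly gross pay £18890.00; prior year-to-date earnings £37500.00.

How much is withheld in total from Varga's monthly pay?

£4632.43

Regional Income Tax: taxable = £18890.00
  £1294.80 + 25.59% × (£18890.00 − £8800.00) = £1294.80 + 25.59% × £10090.00 = £3876.83
Unemployment Insurance: 4% × £18890.00 = £755.60
Total: £3876.83 + £755.60 = £4632.43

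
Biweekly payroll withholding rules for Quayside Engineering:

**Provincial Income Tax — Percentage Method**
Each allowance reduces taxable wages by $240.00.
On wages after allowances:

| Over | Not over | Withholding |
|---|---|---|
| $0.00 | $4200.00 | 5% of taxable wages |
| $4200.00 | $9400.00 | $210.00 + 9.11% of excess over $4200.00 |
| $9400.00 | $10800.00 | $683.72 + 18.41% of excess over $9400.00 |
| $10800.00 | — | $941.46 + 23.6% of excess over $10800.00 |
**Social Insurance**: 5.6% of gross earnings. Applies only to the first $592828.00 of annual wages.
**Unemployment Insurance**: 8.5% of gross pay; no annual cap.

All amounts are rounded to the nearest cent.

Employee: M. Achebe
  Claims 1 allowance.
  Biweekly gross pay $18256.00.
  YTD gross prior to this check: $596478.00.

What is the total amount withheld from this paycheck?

$4196.20

Provincial Income Tax: taxable = $18256.00 − 1×$240.00 = $18016.00
  $941.46 + 23.6% × ($18016.00 − $10800.00) = $941.46 + 23.6% × $7216.00 = $2644.44
Social Insurance: YTD $596478.00 ≥ cap $592828.00 → $0.00
Unemployment Insurance: 8.5% × $18256.00 = $1551.76
Total: $2644.44 + $0.00 + $1551.76 = $4196.20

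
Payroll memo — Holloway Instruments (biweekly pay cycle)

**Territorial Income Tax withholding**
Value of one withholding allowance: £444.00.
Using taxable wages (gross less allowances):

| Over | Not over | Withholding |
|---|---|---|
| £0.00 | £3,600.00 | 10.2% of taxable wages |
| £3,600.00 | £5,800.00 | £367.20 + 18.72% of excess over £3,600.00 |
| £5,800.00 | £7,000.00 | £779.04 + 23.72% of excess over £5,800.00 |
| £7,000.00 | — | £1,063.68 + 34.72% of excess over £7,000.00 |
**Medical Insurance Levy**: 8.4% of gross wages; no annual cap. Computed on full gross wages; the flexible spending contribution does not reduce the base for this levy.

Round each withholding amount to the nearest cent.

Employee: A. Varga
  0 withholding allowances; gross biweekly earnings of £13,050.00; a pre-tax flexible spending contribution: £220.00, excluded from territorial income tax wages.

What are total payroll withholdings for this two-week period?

Territorial Income Tax: taxable = £13,050.00 − £220.00 = £12,830.00
  £1,063.68 + 34.72% × (£12,830.00 − £7,000.00) = £1,063.68 + 34.72% × £5,830.00 = £3,087.86
Medical Insurance Levy: 8.4% × £13,050.00 = £1,096.20
Total: £3,087.86 + £1,096.20 = £4,184.06

£4,184.06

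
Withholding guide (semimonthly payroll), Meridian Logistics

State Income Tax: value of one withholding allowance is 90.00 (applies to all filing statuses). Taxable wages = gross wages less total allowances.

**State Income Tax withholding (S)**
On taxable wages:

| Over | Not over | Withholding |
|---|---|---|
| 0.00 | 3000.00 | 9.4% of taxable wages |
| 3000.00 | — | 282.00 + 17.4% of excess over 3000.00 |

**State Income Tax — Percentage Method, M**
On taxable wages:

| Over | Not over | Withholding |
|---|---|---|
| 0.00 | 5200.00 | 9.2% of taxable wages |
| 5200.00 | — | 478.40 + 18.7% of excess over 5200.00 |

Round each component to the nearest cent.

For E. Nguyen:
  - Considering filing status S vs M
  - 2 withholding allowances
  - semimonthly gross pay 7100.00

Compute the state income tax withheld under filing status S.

State Income Tax (S): taxable = 7100.00 − 2×90.00 = 6920.00
  282.00 + 17.4% × (6920.00 − 3000.00) = 282.00 + 17.4% × 3920.00 = 964.08

964.08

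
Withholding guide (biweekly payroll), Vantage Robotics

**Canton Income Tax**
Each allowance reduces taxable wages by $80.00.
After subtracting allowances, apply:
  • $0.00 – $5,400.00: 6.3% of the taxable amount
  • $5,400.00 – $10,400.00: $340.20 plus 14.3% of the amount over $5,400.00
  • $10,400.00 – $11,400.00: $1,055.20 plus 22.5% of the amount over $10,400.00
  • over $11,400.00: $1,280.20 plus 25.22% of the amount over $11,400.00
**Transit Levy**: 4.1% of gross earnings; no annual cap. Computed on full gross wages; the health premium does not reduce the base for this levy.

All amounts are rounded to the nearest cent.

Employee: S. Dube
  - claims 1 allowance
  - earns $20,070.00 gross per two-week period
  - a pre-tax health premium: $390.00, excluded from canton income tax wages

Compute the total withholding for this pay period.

$4,171.11

Canton Income Tax: taxable = $20,070.00 − $390.00 − 1×$80.00 = $19,600.00
  $1,280.20 + 25.22% × ($19,600.00 − $11,400.00) = $1,280.20 + 25.22% × $8,200.00 = $3,348.24
Transit Levy: 4.1% × $20,070.00 = $822.87
Total: $3,348.24 + $822.87 = $4,171.11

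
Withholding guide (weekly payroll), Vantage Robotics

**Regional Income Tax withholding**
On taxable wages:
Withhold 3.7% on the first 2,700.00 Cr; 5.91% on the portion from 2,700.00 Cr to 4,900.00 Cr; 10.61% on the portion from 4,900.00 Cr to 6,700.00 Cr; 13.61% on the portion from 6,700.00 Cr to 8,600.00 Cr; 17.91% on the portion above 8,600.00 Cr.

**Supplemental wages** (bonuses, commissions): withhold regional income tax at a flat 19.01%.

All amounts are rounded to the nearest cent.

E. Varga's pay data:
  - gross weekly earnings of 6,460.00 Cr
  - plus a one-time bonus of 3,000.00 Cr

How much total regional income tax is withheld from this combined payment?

965.74 Cr

Regional Income Tax: taxable = 6,460.00 Cr
  229.92 Cr + 10.61% × (6,460.00 Cr − 4,900.00 Cr) = 229.92 Cr + 10.61% × 1,560.00 Cr = 395.44 Cr
Supplemental (19.01% flat on bonus): 19.01% × 3,000.00 Cr = 570.30 Cr
Total regional income tax: 395.44 Cr + 570.30 Cr = 965.74 Cr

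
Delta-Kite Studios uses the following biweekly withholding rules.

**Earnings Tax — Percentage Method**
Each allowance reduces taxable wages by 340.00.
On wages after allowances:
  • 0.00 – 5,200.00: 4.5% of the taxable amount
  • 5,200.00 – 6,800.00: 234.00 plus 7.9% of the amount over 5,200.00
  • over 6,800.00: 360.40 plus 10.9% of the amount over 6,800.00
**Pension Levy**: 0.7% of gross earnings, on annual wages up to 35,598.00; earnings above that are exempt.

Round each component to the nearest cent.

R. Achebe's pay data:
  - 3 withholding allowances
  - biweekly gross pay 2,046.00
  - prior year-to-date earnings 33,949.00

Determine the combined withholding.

57.71

Earnings Tax: taxable = 2,046.00 − 3×340.00 = 1,026.00
  4.5% × 1,026.00 = 46.17
Pension Levy: cap 35,598.00 − YTD 33,949.00 = 1,649.00 subject; 0.7% × 1,649.00 = 11.54
Total: 46.17 + 11.54 = 57.71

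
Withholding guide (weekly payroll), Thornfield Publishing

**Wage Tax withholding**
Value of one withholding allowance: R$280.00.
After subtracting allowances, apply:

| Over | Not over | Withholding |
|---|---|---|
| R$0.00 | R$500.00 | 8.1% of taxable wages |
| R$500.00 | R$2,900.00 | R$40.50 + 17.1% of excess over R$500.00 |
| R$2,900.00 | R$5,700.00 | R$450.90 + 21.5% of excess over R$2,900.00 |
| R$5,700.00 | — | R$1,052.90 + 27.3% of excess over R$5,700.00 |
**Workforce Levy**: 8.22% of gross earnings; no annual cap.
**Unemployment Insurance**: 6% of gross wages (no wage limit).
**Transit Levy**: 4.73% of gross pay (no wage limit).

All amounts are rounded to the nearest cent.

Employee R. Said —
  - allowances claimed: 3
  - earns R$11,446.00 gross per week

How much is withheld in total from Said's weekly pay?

R$4,561.26

Wage Tax: taxable = R$11,446.00 − 3×R$280.00 = R$10,606.00
  R$1,052.90 + 27.3% × (R$10,606.00 − R$5,700.00) = R$1,052.90 + 27.3% × R$4,906.00 = R$2,392.24
Workforce Levy: 8.22% × R$11,446.00 = R$940.86
Unemployment Insurance: 6% × R$11,446.00 = R$686.76
Transit Levy: 4.73% × R$11,446.00 = R$541.40
Total: R$2,392.24 + R$940.86 + R$686.76 + R$541.40 = R$4,561.26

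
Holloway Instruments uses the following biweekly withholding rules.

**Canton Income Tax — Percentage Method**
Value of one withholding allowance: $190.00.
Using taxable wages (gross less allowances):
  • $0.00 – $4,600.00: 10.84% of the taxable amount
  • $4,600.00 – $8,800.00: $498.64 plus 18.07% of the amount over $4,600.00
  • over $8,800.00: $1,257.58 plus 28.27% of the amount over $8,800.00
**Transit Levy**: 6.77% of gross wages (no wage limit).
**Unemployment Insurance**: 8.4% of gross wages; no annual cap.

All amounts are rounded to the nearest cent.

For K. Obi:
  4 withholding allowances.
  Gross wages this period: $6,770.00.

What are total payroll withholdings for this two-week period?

$1,780.44

Canton Income Tax: taxable = $6,770.00 − 4×$190.00 = $6,010.00
  $498.64 + 18.07% × ($6,010.00 − $4,600.00) = $498.64 + 18.07% × $1,410.00 = $753.43
Transit Levy: 6.77% × $6,770.00 = $458.33
Unemployment Insurance: 8.4% × $6,770.00 = $568.68
Total: $753.43 + $458.33 + $568.68 = $1,780.44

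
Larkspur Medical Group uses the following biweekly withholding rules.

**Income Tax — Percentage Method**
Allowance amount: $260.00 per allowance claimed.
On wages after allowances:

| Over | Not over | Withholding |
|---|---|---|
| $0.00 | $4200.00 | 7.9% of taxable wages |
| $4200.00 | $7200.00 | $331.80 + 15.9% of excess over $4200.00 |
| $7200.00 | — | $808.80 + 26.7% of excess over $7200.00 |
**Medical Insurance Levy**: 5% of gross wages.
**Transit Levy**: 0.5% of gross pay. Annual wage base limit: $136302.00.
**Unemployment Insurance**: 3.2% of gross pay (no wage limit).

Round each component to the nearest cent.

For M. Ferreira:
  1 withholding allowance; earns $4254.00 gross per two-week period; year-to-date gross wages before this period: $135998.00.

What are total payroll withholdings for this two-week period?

$665.88

Income Tax: taxable = $4254.00 − 1×$260.00 = $3994.00
  7.9% × $3994.00 = $315.53
Medical Insurance Levy: 5% × $4254.00 = $212.70
Transit Levy: cap $136302.00 − YTD $135998.00 = $304.00 subject; 0.5% × $304.00 = $1.52
Unemployment Insurance: 3.2% × $4254.00 = $136.13
Total: $315.53 + $212.70 + $1.52 + $136.13 = $665.88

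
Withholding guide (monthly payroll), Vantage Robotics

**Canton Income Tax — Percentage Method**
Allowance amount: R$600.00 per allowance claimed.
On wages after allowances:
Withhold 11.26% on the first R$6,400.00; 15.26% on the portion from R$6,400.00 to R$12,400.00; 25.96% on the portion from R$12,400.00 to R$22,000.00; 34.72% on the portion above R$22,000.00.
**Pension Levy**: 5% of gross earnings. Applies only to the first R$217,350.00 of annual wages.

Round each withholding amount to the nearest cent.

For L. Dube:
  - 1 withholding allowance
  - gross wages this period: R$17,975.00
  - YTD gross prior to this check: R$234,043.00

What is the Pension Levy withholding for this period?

R$0.00

Pension Levy: YTD R$234,043.00 ≥ cap R$217,350.00 → R$0.00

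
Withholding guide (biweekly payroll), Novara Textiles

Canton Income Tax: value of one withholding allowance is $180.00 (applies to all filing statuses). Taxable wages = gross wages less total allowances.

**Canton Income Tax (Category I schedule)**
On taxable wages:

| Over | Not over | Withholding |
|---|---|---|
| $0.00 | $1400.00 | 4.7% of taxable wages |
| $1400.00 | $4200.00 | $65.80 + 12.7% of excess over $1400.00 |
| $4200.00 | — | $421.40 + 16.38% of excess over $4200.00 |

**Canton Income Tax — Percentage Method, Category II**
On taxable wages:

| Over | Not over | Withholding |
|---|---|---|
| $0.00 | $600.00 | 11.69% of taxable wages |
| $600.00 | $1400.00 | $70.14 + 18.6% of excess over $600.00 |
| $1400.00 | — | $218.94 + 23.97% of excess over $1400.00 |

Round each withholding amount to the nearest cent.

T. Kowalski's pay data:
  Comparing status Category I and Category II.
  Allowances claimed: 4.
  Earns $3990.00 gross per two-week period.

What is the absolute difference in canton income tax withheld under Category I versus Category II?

Canton Income Tax (Category I): taxable = $3990.00 − 4×$180.00 = $3270.00
  $65.80 + 12.7% × ($3270.00 − $1400.00) = $65.80 + 12.7% × $1870.00 = $303.29
Canton Income Tax (Category II): taxable = $3990.00 − 4×$180.00 = $3270.00
  $218.94 + 23.97% × ($3270.00 − $1400.00) = $218.94 + 23.97% × $1870.00 = $667.18
Difference: |$303.29 − $667.18| = $363.89 (higher under Category II)

$363.89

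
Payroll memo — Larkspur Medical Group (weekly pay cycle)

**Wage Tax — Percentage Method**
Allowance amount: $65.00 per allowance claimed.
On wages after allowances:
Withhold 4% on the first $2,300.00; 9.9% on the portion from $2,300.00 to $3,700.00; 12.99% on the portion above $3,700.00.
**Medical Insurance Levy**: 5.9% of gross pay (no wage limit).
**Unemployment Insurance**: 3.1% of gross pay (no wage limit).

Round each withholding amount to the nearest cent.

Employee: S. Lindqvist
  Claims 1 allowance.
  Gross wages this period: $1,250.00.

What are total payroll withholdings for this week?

Wage Tax: taxable = $1,250.00 − 1×$65.00 = $1,185.00
  4% × $1,185.00 = $47.40
Medical Insurance Levy: 5.9% × $1,250.00 = $73.75
Unemployment Insurance: 3.1% × $1,250.00 = $38.75
Total: $47.40 + $73.75 + $38.75 = $159.90

$159.90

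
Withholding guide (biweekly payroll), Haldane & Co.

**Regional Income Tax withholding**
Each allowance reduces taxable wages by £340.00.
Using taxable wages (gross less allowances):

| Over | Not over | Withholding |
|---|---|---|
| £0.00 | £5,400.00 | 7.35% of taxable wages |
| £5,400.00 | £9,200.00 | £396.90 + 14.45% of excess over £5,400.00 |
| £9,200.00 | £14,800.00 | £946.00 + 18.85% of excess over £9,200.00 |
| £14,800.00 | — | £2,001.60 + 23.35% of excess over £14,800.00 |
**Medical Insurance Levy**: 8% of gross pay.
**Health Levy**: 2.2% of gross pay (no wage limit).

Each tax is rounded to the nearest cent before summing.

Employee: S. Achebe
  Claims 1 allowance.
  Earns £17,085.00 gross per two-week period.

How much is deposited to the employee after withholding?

Regional Income Tax: taxable = £17,085.00 − 1×£340.00 = £16,745.00
  £2,001.60 + 23.35% × (£16,745.00 − £14,800.00) = £2,001.60 + 23.35% × £1,945.00 = £2,455.76
Medical Insurance Levy: 8% × £17,085.00 = £1,366.80
Health Levy: 2.2% × £17,085.00 = £375.87
Total withheld: £2,455.76 + £1,366.80 + £375.87 = £4,198.43
Net pay: £17,085.00 − £4,198.43 = £12,886.57

£12,886.57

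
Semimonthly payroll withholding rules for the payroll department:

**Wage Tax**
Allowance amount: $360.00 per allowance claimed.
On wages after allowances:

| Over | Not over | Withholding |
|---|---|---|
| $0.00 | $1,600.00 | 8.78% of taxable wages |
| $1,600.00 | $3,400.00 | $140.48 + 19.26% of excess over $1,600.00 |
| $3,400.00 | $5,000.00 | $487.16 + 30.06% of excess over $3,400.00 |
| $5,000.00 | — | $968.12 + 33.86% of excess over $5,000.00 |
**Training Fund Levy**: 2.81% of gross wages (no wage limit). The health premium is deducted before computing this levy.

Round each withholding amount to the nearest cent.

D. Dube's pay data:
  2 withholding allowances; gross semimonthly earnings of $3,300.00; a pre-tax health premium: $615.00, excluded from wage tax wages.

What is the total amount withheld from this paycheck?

Wage Tax: taxable = $3,300.00 − $615.00 − 2×$360.00 = $1,965.00
  $140.48 + 19.26% × ($1,965.00 − $1,600.00) = $140.48 + 19.26% × $365.00 = $210.78
Training Fund Levy: 2.81% × $2,685.00 = $75.45
Total: $210.78 + $75.45 = $286.23

$286.23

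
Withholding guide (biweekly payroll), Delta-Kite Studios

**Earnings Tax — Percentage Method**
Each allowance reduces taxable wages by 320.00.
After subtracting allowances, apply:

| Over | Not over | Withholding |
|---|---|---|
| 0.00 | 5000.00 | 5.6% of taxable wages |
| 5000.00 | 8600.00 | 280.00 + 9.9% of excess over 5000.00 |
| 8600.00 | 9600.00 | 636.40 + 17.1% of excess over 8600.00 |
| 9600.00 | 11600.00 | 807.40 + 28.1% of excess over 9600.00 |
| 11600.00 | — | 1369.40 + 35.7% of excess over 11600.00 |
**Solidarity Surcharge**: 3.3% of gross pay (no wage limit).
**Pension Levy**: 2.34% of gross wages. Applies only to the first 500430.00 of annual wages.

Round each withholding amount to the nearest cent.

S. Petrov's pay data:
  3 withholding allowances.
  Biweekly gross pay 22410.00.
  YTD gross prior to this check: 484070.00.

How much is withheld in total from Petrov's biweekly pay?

Earnings Tax: taxable = 22410.00 − 3×320.00 = 21450.00
  1369.40 + 35.7% × (21450.00 − 11600.00) = 1369.40 + 35.7% × 9850.00 = 4885.85
Solidarity Surcharge: 3.3% × 22410.00 = 739.53
Pension Levy: cap 500430.00 − YTD 484070.00 = 16360.00 subject; 2.34% × 16360.00 = 382.82
Total: 4885.85 + 739.53 + 382.82 = 6008.20

6008.20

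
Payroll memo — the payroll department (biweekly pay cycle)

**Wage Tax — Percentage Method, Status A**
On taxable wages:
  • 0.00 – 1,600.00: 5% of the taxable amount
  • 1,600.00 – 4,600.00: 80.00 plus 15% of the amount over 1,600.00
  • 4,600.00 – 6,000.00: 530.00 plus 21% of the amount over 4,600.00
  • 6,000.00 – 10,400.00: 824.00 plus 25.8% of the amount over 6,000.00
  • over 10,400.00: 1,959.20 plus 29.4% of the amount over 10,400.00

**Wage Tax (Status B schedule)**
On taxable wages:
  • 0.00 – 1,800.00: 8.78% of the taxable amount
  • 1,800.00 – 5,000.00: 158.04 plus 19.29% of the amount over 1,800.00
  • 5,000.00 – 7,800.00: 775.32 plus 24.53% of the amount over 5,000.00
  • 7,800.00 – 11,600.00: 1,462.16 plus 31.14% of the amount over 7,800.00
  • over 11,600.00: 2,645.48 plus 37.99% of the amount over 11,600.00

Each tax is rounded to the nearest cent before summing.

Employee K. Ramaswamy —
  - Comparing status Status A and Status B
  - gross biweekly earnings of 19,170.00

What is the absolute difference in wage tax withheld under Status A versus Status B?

Wage Tax (Status A): taxable = 19,170.00
  1,959.20 + 29.4% × (19,170.00 − 10,400.00) = 1,959.20 + 29.4% × 8,770.00 = 4,537.58
Wage Tax (Status B): taxable = 19,170.00
  2,645.48 + 37.99% × (19,170.00 − 11,600.00) = 2,645.48 + 37.99% × 7,570.00 = 5,521.32
Difference: |4,537.58 − 5,521.32| = 983.74 (higher under Status B)

983.74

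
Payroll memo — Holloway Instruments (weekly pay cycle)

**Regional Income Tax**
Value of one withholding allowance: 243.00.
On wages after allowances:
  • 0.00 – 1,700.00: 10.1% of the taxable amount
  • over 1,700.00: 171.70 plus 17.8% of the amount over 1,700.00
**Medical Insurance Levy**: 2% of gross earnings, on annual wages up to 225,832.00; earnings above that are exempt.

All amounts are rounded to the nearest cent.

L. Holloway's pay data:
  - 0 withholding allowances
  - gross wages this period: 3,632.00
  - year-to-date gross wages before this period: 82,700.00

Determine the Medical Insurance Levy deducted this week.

72.64

Medical Insurance Levy: 2% × 3,632.00 = 72.64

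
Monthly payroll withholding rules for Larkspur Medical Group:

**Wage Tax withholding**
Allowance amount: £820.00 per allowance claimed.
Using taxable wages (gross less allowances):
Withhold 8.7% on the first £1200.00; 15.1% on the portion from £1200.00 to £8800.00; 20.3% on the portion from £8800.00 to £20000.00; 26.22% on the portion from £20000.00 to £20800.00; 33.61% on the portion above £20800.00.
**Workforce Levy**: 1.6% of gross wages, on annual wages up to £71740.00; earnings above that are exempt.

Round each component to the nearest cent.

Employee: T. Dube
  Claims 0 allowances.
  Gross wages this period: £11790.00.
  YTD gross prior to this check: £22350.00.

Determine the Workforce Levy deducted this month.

Workforce Levy: 1.6% × £11790.00 = £188.64

£188.64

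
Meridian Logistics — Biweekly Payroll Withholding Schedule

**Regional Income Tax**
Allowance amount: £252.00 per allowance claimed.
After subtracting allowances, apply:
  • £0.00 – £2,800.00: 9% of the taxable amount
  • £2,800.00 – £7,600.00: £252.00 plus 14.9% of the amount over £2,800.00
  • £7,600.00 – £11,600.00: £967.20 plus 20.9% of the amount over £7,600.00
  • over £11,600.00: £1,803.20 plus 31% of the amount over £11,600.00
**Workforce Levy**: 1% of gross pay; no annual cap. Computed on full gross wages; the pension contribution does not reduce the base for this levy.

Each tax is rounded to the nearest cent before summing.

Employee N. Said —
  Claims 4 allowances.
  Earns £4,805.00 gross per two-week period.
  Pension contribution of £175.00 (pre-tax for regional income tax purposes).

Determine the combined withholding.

Regional Income Tax: taxable = £4,805.00 − £175.00 − 4×£252.00 = £3,622.00
  £252.00 + 14.9% × (£3,622.00 − £2,800.00) = £252.00 + 14.9% × £822.00 = £374.48
Workforce Levy: 1% × £4,805.00 = £48.05
Total: £374.48 + £48.05 = £422.53

£422.53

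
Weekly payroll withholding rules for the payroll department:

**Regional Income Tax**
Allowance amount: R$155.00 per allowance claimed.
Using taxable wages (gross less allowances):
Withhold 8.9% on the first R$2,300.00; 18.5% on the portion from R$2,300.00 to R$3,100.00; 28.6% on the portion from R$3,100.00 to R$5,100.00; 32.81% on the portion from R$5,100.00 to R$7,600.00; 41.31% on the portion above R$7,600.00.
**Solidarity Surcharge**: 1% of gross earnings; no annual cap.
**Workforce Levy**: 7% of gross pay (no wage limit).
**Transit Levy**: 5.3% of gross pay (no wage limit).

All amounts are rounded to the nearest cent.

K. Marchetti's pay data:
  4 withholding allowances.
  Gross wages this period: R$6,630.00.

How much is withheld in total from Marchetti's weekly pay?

Regional Income Tax: taxable = R$6,630.00 − 4×R$155.00 = R$6,010.00
  R$924.70 + 32.81% × (R$6,010.00 − R$5,100.00) = R$924.70 + 32.81% × R$910.00 = R$1,223.27
Solidarity Surcharge: 1% × R$6,630.00 = R$66.30
Workforce Levy: 7% × R$6,630.00 = R$464.10
Transit Levy: 5.3% × R$6,630.00 = R$351.39
Total: R$1,223.27 + R$66.30 + R$464.10 + R$351.39 = R$2,105.06

R$2,105.06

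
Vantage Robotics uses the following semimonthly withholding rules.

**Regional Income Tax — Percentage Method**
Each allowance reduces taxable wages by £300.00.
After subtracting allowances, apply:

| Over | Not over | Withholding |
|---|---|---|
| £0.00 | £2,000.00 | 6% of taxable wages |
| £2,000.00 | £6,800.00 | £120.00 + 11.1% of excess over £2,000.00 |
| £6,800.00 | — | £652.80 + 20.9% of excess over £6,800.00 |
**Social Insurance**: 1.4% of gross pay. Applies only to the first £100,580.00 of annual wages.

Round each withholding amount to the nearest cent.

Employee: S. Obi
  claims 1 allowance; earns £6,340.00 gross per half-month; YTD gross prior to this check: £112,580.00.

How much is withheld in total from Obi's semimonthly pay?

Regional Income Tax: taxable = £6,340.00 − 1×£300.00 = £6,040.00
  £120.00 + 11.1% × (£6,040.00 − £2,000.00) = £120.00 + 11.1% × £4,040.00 = £568.44
Social Insurance: YTD £112,580.00 ≥ cap £100,580.00 → £0.00
Total: £568.44 + £0.00 = £568.44

£568.44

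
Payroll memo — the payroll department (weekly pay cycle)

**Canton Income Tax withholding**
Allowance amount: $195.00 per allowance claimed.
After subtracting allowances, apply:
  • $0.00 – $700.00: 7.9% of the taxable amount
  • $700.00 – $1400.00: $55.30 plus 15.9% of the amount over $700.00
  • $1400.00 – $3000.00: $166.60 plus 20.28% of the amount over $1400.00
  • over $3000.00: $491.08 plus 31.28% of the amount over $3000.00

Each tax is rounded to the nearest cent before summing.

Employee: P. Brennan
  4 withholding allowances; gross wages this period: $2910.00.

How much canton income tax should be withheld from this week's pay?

$314.64

Canton Income Tax: taxable = $2910.00 − 4×$195.00 = $2130.00
  $166.60 + 20.28% × ($2130.00 − $1400.00) = $166.60 + 20.28% × $730.00 = $314.64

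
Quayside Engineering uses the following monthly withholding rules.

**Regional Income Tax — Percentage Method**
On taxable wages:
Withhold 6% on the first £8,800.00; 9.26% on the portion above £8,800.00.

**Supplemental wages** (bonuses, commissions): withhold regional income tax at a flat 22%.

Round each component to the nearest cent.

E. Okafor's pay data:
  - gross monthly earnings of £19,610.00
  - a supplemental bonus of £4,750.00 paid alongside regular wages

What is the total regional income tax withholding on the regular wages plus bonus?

£2,574.01

Regional Income Tax: taxable = £19,610.00
  £528.00 + 9.26% × (£19,610.00 − £8,800.00) = £528.00 + 9.26% × £10,810.00 = £1,529.01
Supplemental (22% flat on bonus): 22% × £4,750.00 = £1,045.00
Total regional income tax: £1,529.01 + £1,045.00 = £2,574.01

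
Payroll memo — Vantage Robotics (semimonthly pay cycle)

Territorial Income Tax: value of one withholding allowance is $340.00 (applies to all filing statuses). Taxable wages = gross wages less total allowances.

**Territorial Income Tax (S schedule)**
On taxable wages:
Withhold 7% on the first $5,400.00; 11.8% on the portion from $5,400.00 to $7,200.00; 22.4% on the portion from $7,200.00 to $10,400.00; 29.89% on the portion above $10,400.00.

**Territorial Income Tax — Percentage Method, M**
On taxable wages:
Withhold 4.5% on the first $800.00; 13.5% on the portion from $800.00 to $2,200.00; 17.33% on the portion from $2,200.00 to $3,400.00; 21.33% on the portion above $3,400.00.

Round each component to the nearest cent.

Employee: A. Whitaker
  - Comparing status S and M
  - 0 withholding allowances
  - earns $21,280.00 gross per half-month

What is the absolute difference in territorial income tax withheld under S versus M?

Territorial Income Tax (S): taxable = $21,280.00
  $1,307.20 + 29.89% × ($21,280.00 − $10,400.00) = $1,307.20 + 29.89% × $10,880.00 = $4,559.23
Territorial Income Tax (M): taxable = $21,280.00
  $432.96 + 21.33% × ($21,280.00 − $3,400.00) = $432.96 + 21.33% × $17,880.00 = $4,246.76
Difference: |$4,559.23 − $4,246.76| = $312.47 (higher under S)

$312.47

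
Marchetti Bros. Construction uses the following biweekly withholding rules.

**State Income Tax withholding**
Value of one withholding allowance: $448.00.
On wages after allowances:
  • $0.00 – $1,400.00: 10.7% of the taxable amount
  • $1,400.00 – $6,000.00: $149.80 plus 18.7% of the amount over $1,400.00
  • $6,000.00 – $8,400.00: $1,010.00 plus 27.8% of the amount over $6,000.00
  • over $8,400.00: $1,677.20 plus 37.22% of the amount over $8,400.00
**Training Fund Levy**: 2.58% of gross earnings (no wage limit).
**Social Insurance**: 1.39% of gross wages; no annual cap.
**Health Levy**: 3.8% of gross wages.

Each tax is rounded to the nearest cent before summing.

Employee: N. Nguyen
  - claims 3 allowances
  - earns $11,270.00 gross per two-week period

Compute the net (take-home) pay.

$8,149.14

State Income Tax: taxable = $11,270.00 − 3×$448.00 = $9,926.00
  $1,677.20 + 37.22% × ($9,926.00 − $8,400.00) = $1,677.20 + 37.22% × $1,526.00 = $2,245.18
Training Fund Levy: 2.58% × $11,270.00 = $290.77
Social Insurance: 1.39% × $11,270.00 = $156.65
Health Levy: 3.8% × $11,270.00 = $428.26
Total withheld: $2,245.18 + $290.77 + $156.65 + $428.26 = $3,120.86
Net pay: $11,270.00 − $3,120.86 = $8,149.14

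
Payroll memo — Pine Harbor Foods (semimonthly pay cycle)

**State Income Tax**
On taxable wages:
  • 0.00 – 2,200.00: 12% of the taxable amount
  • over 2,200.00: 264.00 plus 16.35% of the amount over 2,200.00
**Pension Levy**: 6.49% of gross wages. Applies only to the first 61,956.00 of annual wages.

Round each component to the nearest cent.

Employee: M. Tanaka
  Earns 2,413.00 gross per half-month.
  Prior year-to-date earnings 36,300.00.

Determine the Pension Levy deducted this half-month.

156.60

Pension Levy: 6.49% × 2,413.00 = 156.60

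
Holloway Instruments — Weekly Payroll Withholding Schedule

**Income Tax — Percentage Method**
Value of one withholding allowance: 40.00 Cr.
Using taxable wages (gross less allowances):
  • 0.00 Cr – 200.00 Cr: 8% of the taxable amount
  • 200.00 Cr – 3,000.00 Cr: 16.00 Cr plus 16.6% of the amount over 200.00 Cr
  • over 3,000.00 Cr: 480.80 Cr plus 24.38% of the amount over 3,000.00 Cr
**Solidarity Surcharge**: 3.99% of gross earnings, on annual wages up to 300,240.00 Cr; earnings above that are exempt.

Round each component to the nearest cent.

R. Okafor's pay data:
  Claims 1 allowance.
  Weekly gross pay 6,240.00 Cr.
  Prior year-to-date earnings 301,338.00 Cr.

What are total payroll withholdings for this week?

1,260.96 Cr

Income Tax: taxable = 6,240.00 Cr − 1×40.00 Cr = 6,200.00 Cr
  480.80 Cr + 24.38% × (6,200.00 Cr − 3,000.00 Cr) = 480.80 Cr + 24.38% × 3,200.00 Cr = 1,260.96 Cr
Solidarity Surcharge: YTD 301,338.00 Cr ≥ cap 300,240.00 Cr → 0.00 Cr
Total: 1,260.96 Cr + 0.00 Cr = 1,260.96 Cr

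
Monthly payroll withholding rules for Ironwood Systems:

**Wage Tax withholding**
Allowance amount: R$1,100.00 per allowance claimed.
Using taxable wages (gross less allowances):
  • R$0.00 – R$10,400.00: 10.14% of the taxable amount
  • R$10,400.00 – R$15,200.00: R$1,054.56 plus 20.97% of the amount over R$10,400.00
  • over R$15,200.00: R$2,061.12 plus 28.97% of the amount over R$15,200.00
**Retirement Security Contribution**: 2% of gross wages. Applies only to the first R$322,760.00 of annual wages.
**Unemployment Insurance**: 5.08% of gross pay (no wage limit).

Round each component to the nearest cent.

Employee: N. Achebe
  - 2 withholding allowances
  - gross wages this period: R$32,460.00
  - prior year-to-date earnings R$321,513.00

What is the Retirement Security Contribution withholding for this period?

R$24.94

Retirement Security Contribution: cap R$322,760.00 − YTD R$321,513.00 = R$1,247.00 subject; 2% × R$1,247.00 = R$24.94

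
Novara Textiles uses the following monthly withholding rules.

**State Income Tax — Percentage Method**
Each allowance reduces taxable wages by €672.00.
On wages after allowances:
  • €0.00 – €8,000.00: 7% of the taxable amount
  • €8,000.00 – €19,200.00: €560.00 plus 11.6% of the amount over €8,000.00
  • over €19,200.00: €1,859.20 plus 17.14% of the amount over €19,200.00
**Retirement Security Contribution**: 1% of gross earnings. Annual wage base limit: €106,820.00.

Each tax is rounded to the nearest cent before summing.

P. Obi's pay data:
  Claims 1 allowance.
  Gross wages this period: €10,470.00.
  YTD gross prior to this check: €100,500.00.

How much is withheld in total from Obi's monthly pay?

€831.77

State Income Tax: taxable = €10,470.00 − 1×€672.00 = €9,798.00
  €560.00 + 11.6% × (€9,798.00 − €8,000.00) = €560.00 + 11.6% × €1,798.00 = €768.57
Retirement Security Contribution: cap €106,820.00 − YTD €100,500.00 = €6,320.00 subject; 1% × €6,320.00 = €63.20
Total: €768.57 + €63.20 = €831.77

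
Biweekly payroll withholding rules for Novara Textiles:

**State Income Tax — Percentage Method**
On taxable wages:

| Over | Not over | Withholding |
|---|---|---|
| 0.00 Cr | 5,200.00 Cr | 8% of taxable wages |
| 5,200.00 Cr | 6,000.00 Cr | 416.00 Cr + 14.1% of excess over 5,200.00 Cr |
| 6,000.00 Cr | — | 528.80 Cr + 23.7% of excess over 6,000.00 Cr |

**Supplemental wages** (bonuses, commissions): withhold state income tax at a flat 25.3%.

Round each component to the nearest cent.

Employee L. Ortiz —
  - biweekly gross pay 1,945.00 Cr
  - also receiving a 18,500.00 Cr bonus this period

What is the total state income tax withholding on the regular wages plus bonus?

State Income Tax: taxable = 1,945.00 Cr
  8% × 1,945.00 Cr = 155.60 Cr
Supplemental (25.3% flat on bonus): 25.3% × 18,500.00 Cr = 4,680.50 Cr
Total state income tax: 155.60 Cr + 4,680.50 Cr = 4,836.10 Cr

4,836.10 Cr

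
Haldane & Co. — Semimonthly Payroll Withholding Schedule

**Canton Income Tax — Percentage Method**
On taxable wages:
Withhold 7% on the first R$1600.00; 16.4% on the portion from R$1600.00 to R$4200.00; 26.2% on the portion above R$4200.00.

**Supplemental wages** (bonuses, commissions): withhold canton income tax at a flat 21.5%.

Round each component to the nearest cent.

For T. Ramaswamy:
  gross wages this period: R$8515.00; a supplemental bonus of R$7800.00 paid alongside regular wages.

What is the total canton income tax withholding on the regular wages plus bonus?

R$3345.93

Canton Income Tax: taxable = R$8515.00
  R$538.40 + 26.2% × (R$8515.00 − R$4200.00) = R$538.40 + 26.2% × R$4315.00 = R$1668.93
Supplemental (21.5% flat on bonus): 21.5% × R$7800.00 = R$1677.00
Total canton income tax: R$1668.93 + R$1677.00 = R$3345.93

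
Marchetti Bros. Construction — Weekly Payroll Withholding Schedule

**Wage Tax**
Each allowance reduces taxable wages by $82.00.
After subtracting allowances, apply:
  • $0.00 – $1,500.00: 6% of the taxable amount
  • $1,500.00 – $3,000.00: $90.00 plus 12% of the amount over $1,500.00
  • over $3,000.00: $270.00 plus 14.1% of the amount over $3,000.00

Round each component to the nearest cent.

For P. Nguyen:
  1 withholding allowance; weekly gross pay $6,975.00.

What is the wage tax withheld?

Wage Tax: taxable = $6,975.00 − 1×$82.00 = $6,893.00
  $270.00 + 14.1% × ($6,893.00 − $3,000.00) = $270.00 + 14.1% × $3,893.00 = $818.91

$818.91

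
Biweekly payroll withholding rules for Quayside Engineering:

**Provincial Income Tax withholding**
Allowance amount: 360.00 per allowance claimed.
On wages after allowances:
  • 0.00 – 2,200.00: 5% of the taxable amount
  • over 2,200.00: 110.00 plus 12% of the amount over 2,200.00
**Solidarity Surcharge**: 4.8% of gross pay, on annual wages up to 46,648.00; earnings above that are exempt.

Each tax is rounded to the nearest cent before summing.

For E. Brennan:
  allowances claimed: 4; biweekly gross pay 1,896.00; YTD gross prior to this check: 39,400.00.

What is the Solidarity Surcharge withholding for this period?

91.01

Solidarity Surcharge: 4.8% × 1,896.00 = 91.01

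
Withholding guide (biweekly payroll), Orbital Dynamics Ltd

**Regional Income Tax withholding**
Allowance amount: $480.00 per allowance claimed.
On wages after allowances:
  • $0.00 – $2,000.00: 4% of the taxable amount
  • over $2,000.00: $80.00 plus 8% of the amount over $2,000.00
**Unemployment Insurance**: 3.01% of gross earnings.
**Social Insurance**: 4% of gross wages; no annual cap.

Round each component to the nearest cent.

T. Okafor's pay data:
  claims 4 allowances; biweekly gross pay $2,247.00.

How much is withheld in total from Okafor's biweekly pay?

$170.59

Regional Income Tax: taxable = $2,247.00 − 4×$480.00 = $327.00
  4% × $327.00 = $13.08
Unemployment Insurance: 3.01% × $2,247.00 = $67.63
Social Insurance: 4% × $2,247.00 = $89.88
Total: $13.08 + $67.63 + $89.88 = $170.59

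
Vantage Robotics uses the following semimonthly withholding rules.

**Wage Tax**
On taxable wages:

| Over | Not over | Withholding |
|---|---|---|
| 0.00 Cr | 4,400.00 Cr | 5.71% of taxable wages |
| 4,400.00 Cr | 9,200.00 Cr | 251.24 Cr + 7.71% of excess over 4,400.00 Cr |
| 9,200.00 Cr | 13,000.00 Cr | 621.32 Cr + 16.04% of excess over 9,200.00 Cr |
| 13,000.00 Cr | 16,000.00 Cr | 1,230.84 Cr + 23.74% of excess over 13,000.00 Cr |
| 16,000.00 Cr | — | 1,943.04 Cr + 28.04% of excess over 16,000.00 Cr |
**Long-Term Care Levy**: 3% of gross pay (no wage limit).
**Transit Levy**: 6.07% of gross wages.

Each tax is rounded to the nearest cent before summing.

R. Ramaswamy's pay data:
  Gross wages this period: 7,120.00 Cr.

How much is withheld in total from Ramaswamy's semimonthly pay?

Wage Tax: taxable = 7,120.00 Cr
  251.24 Cr + 7.71% × (7,120.00 Cr − 4,400.00 Cr) = 251.24 Cr + 7.71% × 2,720.00 Cr = 460.95 Cr
Long-Term Care Levy: 3% × 7,120.00 Cr = 213.60 Cr
Transit Levy: 6.07% × 7,120.00 Cr = 432.18 Cr
Total: 460.95 Cr + 213.60 Cr + 432.18 Cr = 1,106.73 Cr

1,106.73 Cr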